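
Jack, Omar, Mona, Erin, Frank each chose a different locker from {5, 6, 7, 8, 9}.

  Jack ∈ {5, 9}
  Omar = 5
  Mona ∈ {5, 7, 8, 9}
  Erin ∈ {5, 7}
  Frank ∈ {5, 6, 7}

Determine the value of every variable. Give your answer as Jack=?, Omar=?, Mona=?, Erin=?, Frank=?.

Omar has just one choice, so Omar = 5. So Jack, Mona, Erin, Frank can't be 5.
Erin's domain is down to {7}, so Erin = 7. Eliminate 7 elsewhere: Mona, Frank.
Frank has just one choice, so Frank = 6.
Jack has just one choice, so Jack = 9. So Mona can't be 9.
Mona has just one choice, so Mona = 8.

Jack=9, Omar=5, Mona=8, Erin=7, Frank=6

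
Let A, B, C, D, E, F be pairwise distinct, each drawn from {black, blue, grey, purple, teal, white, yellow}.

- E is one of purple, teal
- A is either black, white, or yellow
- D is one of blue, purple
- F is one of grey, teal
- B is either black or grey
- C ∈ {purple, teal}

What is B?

C and E between them cover only {purple, teal} — a naked pair. Remove those values from D, F.
D has just one choice, so D = blue.
F has just one choice, so F = grey. Remove grey from B.
So B = black.

black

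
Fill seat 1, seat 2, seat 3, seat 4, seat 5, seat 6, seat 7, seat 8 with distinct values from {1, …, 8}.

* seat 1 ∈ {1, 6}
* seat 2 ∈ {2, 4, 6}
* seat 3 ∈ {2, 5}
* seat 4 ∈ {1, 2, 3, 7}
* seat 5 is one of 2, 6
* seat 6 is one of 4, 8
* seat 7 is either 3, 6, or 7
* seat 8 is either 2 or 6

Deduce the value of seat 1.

1

Among the 8 variables, 5 fits only seat 3 (and all 8 values in {1, 2, 3, 4, 5, 6, 7, 8} must be used), so seat 3 = 5.
The 7 still-open variables draw from only 7 values {1, 2, 3, 4, 6, 7, 8}, so each is used; only seat 6 can be 8, hence seat 6 = 8.
Among the 6 still-open variables, 4 fits only seat 2 (and all 6 values in {1, 2, 3, 4, 6, 7} must be used), so seat 2 = 4.
The 2 variables seat 5 and seat 8 are confined to {2, 6}, which locks those values in; drop them from seat 1, seat 4, seat 7.
So seat 1 = 1.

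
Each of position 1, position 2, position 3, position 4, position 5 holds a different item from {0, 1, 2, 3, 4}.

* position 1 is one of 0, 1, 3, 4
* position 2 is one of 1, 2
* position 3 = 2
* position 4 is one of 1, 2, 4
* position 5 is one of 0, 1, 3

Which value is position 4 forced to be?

4

position 3 has just one choice, so position 3 = 2. Eliminate 2 elsewhere: position 2, position 4.
position 2's domain is down to {1}, so position 2 = 1. Remove 1 from position 1, position 4, position 5.
So position 4 = 4.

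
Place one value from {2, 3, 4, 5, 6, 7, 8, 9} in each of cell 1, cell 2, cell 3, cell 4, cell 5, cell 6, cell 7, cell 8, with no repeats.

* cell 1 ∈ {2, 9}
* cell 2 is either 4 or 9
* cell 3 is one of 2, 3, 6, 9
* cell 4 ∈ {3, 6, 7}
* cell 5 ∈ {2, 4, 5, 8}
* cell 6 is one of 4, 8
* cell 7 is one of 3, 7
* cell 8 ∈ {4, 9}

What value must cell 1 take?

Among the 8 variables, 5 fits only cell 5 (and all 8 values in {2, 3, 4, 5, 6, 7, 8, 9} must be used), so cell 5 = 5.
The 7 still-open variables together cover exactly {2, 3, 4, 6, 7, 8, 9} — 7 values for 7 variables — and 8 appears only in cell 6's list, so cell 6 = 8.
cell 2 and cell 8 between them cover only {4, 9} — a naked pair. Remove those values from cell 1, cell 3.
So cell 1 = 2.

2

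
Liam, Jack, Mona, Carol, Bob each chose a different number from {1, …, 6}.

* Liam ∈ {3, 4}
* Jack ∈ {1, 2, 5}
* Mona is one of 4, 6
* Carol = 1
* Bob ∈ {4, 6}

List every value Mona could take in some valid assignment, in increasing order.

4, 6

Carol must be 1 (only option left). Remove 1 from Jack.
Mona and Bob share exactly the 2 values {4, 6}; by pigeonhole those values go to them, so strike 4, 6 from Liam.
Liam must be 3 (only option left).
No further eliminations apply; Mona can still be any of 4, 6.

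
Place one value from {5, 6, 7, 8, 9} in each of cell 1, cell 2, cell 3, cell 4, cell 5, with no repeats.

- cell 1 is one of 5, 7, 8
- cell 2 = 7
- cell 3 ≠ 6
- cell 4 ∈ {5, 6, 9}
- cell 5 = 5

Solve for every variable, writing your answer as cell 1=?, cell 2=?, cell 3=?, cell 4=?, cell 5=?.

cell 2 must be 7 (only option left). Remove 7 from cell 1, cell 3.
cell 5 must be 5 (only option left). Eliminate 5 elsewhere: cell 1, cell 3, cell 4.
cell 1 must be 8 (only option left). Strike 8 from cell 3.
cell 3's domain is down to {9}, so cell 3 = 9. So cell 4 can't be 9.
cell 4 must be 6 (only option left).

cell 1=8, cell 2=7, cell 3=9, cell 4=6, cell 5=5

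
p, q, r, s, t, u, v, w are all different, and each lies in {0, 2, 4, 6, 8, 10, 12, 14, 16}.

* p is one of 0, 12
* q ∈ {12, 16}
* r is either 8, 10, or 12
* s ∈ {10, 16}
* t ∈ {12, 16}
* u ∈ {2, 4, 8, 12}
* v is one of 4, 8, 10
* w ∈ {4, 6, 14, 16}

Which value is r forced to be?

8

q and t share exactly the 2 values {12, 16}; by pigeonhole those values go to them, so strike 12, 16 from p, r, s, u, w.
p must be 0 (only option left).
That leaves s = 10. So r, v can't be 10.
So r = 8.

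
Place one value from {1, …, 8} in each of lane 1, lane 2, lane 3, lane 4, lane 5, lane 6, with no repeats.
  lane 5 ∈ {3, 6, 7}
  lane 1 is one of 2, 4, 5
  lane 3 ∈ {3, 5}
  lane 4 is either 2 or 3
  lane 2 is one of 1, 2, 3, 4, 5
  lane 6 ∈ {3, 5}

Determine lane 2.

1

lane 3 and lane 6 share exactly the 2 values {3, 5}; by pigeonhole those values go to them, so strike 3, 5 from lane 1, lane 2, lane 4, lane 5.
lane 4 must be 2 (only option left). Remove 2 from lane 1, lane 2.
lane 1 has just one choice, so lane 1 = 4. Remove 4 from lane 2.
So lane 2 = 1.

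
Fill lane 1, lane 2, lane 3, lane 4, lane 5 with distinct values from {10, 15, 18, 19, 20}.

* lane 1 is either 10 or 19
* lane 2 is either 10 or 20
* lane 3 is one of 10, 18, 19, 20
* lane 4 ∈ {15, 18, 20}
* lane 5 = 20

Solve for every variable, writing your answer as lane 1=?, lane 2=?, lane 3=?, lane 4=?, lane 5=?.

lane 5's domain is down to {20}, so lane 5 = 20. Strike 20 from lane 2, lane 3, lane 4.
lane 2 must be 10 (only option left). Strike 10 from lane 1, lane 3.
lane 1 has just one choice, so lane 1 = 19. Remove 19 from lane 3.
That leaves lane 3 = 18. Remove 18 from lane 4.
That leaves lane 4 = 15.

lane 1=19, lane 2=10, lane 3=18, lane 4=15, lane 5=20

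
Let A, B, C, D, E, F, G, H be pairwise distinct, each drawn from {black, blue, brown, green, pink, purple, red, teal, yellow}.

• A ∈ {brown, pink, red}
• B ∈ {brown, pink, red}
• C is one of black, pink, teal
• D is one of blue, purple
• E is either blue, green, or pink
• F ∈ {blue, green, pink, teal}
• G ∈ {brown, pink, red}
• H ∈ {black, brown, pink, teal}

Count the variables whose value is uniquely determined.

The 8 variables together cover exactly {black, blue, brown, green, pink, purple, red, teal} — 8 values for 8 variables — and purple appears only in D's list, so D = purple.
A, B, G share exactly the 3 values {brown, pink, red}; by pigeonhole those values go to them, so strike brown, pink, red from C, E, F, H.
The 2 variables C and H are confined to {black, teal}, which locks those values in; drop them from F.
Determined: D=purple. The other variables each still have more than one consistent value. That makes 1.

1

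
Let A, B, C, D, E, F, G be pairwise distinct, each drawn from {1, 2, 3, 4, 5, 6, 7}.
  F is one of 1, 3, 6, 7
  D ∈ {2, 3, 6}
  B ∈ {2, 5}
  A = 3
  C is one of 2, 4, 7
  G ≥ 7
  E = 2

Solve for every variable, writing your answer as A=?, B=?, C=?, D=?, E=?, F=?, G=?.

A=3, B=5, C=4, D=6, E=2, F=1, G=7

A has just one choice, so A = 3. So D, F can't be 3.
That leaves E = 2. Strike 2 from B, C, D.
G's domain is down to {7}, so G = 7. So C, F can't be 7.
B's domain is down to {5}, so B = 5.
That leaves C = 4.
D must be 6 (only option left). Eliminate 6 elsewhere: F.
F has just one choice, so F = 1.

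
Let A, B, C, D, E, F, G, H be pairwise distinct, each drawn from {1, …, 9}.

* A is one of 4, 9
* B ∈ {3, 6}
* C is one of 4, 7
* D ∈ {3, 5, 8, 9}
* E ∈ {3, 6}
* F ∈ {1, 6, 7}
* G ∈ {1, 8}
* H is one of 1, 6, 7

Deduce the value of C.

4

The 8 variables together cover exactly {1, 3, 4, 5, 6, 7, 8, 9} — 8 values for 8 variables — and 5 appears only in D's list, so D = 5.
The 7 still-open variables draw from only 7 values {1, 3, 4, 6, 7, 8, 9}, so each is used; only G can be 8, hence G = 8.
The 6 still-open variables together cover exactly {1, 3, 4, 6, 7, 9} — 6 values for 6 variables — and 9 appears only in A's list, so A = 9.
Among the 5 still-open variables, 4 fits only C (and all 5 values in {1, 3, 4, 6, 7} must be used), so C = 4.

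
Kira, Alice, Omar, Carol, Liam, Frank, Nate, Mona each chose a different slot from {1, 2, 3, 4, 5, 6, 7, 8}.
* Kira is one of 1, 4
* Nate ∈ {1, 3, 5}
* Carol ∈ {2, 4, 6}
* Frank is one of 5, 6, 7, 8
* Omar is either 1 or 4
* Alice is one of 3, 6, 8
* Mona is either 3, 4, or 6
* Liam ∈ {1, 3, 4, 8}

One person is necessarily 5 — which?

Nate

The 8 variables together cover exactly {1, 2, 3, 4, 5, 6, 7, 8} — 8 values for 8 variables — and 2 appears only in Carol's list, so Carol = 2.
The 7 still-open variables draw from only 7 values {1, 3, 4, 5, 6, 7, 8}, so each is used; only Frank can be 7, hence Frank = 7.
The 6 still-open variables draw from only 6 values {1, 3, 4, 5, 6, 8}, so each is used; only Nate can be 5, hence Nate = 5.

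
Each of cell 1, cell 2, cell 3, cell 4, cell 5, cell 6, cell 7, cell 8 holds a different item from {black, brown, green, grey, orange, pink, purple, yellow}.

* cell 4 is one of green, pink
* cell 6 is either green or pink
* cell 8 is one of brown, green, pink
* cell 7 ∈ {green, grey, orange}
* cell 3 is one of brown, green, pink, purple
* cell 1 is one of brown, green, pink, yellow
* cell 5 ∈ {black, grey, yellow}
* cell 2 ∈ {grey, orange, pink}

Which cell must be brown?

cell 8

The 8 variables draw from only 8 values {black, brown, green, grey, orange, pink, purple, yellow}, so each is used; only cell 5 can be black, hence cell 5 = black.
The 7 still-open variables draw from only 7 values {brown, green, grey, orange, pink, purple, yellow}, so each is used; only cell 3 can be purple, hence cell 3 = purple.
Among the 6 still-open variables, yellow fits only cell 1 (and all 6 values in {brown, green, grey, orange, pink, yellow} must be used), so cell 1 = yellow.
Among the 5 still-open variables, brown fits only cell 8 (and all 5 values in {brown, green, grey, orange, pink} must be used), so cell 8 = brown.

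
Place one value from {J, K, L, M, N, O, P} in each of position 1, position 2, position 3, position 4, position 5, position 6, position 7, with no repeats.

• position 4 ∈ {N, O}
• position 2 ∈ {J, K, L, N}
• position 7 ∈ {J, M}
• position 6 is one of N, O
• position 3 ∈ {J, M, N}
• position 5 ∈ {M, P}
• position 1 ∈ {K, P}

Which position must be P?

The 7 variables together cover exactly {J, K, L, M, N, O, P} — 7 values for 7 variables — and L appears only in position 2's list, so position 2 = L.
The 6 still-open variables together cover exactly {J, K, M, N, O, P} — 6 values for 6 variables — and K appears only in position 1's list, so position 1 = K.
The 5 still-open variables draw from only 5 values {J, M, N, O, P}, so each is used; only position 5 can be P, hence position 5 = P.

position 5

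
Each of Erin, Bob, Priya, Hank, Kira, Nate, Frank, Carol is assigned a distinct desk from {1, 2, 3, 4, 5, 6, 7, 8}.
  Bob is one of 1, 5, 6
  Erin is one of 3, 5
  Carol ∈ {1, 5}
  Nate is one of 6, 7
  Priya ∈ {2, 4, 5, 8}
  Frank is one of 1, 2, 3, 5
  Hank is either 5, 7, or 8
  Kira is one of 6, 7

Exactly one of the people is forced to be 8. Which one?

Among the 8 variables, 4 fits only Priya (and all 8 values in {1, 2, 3, 4, 5, 6, 7, 8} must be used), so Priya = 4.
Among the 7 still-open variables, 2 fits only Frank (and all 7 values in {1, 2, 3, 5, 6, 7, 8} must be used), so Frank = 2.
Among the 6 still-open variables, 3 fits only Erin (and all 6 values in {1, 3, 5, 6, 7, 8} must be used), so Erin = 3.
The 5 still-open variables draw from only 5 values {1, 5, 6, 7, 8}, so each is used; only Hank can be 8, hence Hank = 8.

Hank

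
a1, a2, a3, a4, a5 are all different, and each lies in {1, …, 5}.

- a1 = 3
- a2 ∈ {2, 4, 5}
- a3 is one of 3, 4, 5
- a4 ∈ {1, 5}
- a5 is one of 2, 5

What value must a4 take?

a1 must be 3 (only option left). Strike 3 from a3.
Among the 4 still-open variables, 1 fits only a4 (and all 4 values in {1, 2, 4, 5} must be used), so a4 = 1.

1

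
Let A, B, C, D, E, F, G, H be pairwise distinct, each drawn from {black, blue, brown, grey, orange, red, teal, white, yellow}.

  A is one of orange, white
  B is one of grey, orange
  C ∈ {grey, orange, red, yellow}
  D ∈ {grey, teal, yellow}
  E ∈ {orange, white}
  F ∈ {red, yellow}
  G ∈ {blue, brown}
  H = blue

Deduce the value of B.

grey

H must be blue (only option left). Strike blue from G.
G must be brown (only option left).
Among the 6 still-open variables, teal fits only D (and all 6 values in {grey, orange, red, teal, white, yellow} must be used), so D = teal.
A and E between them cover only {orange, white} — a naked pair. Remove those values from B, C.
So B = grey.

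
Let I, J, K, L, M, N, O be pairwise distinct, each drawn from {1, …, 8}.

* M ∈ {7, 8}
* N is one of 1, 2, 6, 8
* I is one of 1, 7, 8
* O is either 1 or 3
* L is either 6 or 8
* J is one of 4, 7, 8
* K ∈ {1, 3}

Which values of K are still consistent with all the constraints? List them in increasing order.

1, 3

Among the 7 variables, 2 fits only N (and all 7 values in {1, 2, 3, 4, 6, 7, 8} must be used), so N = 2.
The 6 still-open variables together cover exactly {1, 3, 4, 6, 7, 8} — 6 values for 6 variables — and 4 appears only in J's list, so J = 4.
The 5 still-open variables together cover exactly {1, 3, 6, 7, 8} — 5 values for 5 variables — and 6 appears only in L's list, so L = 6.
K and O between them cover only {1, 3} — a naked pair. Remove those values from I.
No further eliminations apply; K can still be any of 1, 3.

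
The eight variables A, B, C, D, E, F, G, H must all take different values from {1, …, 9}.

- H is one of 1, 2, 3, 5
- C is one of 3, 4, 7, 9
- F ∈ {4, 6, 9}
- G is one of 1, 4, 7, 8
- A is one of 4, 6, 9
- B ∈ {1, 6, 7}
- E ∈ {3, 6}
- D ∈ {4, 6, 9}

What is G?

8

A, D, F share exactly the 3 values {4, 6, 9}; by pigeonhole those values go to them, so strike 4, 6, 9 from B, C, E, G.
E's domain is down to {3}, so E = 3. Strike 3 from C, H.
C must be 7 (only option left). Remove 7 from B, G.
B has just one choice, so B = 1. So G, H can't be 1.
So G = 8.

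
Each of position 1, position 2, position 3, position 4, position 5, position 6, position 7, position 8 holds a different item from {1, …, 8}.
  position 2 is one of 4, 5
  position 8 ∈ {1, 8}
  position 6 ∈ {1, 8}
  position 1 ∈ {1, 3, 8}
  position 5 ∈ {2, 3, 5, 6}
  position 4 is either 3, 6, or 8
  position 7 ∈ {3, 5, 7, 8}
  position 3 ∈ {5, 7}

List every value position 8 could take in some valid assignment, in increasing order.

The 8 variables draw from only 8 values {1, 2, 3, 4, 5, 6, 7, 8}, so each is used; only position 5 can be 2, hence position 5 = 2.
Among the 7 still-open variables, 4 fits only position 2 (and all 7 values in {1, 3, 4, 5, 6, 7, 8} must be used), so position 2 = 4.
Among the 6 still-open variables, 6 fits only position 4 (and all 6 values in {1, 3, 5, 6, 7, 8} must be used), so position 4 = 6.
position 6 and position 8 between them cover only {1, 8} — a naked pair. Remove those values from position 1, position 7.
position 1's domain is down to {3}, so position 1 = 3. Eliminate 3 elsewhere: position 7.
No further eliminations apply; position 8 can still be any of 1, 8.

1, 8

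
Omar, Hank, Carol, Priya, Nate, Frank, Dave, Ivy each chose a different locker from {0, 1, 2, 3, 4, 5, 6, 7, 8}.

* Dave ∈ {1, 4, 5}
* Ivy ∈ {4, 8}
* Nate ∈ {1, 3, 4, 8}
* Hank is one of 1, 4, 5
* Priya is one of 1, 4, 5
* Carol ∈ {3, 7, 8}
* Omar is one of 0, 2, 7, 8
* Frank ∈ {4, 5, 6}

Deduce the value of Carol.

The 3 variables Hank, Priya, Dave are confined to {1, 4, 5}, which locks those values in; drop them from Nate, Frank, Ivy.
Frank must be 6 (only option left).
Ivy must be 8 (only option left). Remove 8 from Omar, Carol, Nate.
Nate's domain is down to {3}, so Nate = 3. Strike 3 from Carol.
So Carol = 7.

7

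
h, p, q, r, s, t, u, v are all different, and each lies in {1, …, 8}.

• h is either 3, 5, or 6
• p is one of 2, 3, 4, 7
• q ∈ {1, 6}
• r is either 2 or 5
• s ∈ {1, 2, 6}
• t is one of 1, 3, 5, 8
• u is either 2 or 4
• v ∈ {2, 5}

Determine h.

3

The 8 variables together cover exactly {1, 2, 3, 4, 5, 6, 7, 8} — 8 values for 8 variables — and 7 appears only in p's list, so p = 7.
Among the 7 still-open variables, 4 fits only u (and all 7 values in {1, 2, 3, 4, 5, 6, 8} must be used), so u = 4.
Among the 6 still-open variables, 8 fits only t (and all 6 values in {1, 2, 3, 5, 6, 8} must be used), so t = 8.
The 5 still-open variables together cover exactly {1, 2, 3, 5, 6} — 5 values for 5 variables — and 3 appears only in h's list, so h = 3.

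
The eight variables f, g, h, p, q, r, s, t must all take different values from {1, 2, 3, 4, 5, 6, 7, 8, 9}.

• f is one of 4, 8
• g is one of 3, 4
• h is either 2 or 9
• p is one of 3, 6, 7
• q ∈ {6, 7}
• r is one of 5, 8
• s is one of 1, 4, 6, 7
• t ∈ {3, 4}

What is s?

1

The 2 variables g and t are confined to {3, 4}, which locks those values in; drop them from f, p, s.
That leaves f = 8. Remove 8 from r.
That leaves r = 5.
p and q between them cover only {6, 7} — a naked pair. Remove those values from s.
So s = 1.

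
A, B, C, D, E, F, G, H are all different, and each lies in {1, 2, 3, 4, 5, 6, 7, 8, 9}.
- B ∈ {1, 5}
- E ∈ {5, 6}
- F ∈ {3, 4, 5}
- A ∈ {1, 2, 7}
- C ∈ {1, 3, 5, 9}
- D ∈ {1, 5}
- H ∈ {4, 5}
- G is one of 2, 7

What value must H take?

4

Among the 8 variables, 6 fits only E (and all 8 values in {1, 2, 3, 4, 5, 6, 7, 9} must be used), so E = 6.
Among the 7 still-open variables, 9 fits only C (and all 7 values in {1, 2, 3, 4, 5, 7, 9} must be used), so C = 9.
The 6 still-open variables draw from only 6 values {1, 2, 3, 4, 5, 7}, so each is used; only F can be 3, hence F = 3.
Among the 5 still-open variables, 4 fits only H (and all 5 values in {1, 2, 4, 5, 7} must be used), so H = 4.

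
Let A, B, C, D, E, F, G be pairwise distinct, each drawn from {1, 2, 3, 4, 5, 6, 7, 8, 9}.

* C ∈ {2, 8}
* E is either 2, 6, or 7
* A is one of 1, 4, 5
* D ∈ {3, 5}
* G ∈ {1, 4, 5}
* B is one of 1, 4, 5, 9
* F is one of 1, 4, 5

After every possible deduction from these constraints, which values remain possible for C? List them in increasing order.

The 3 variables A, F, G are confined to {1, 4, 5}, which locks those values in; drop them from B, D.
B has just one choice, so B = 9.
D must be 3 (only option left).
No further eliminations apply; C can still be any of 2, 8.

2, 8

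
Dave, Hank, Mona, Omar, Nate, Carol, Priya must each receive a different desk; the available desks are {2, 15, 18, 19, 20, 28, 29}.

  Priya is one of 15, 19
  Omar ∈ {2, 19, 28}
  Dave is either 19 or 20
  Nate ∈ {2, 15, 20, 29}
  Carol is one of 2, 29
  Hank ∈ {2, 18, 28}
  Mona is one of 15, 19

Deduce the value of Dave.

Among the 7 variables, 18 fits only Hank (and all 7 values in {2, 15, 18, 19, 20, 28, 29} must be used), so Hank = 18.
The 6 still-open variables together cover exactly {2, 15, 19, 20, 28, 29} — 6 values for 6 variables — and 28 appears only in Omar's list, so Omar = 28.
The 2 variables Mona and Priya are confined to {15, 19}, which locks those values in; drop them from Dave, Nate.
So Dave = 20.

20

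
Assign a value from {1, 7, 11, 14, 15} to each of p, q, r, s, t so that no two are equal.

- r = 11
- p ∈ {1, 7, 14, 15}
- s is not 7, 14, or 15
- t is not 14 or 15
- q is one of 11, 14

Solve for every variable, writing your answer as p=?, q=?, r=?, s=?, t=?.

p=15, q=14, r=11, s=1, t=7

r's domain is down to {11}, so r = 11. Eliminate 11 elsewhere: q, s, t.
That leaves s = 1. So p, t can't be 1.
t has just one choice, so t = 7. Eliminate 7 elsewhere: p.
q has just one choice, so q = 14. Remove 14 from p.
That leaves p = 15.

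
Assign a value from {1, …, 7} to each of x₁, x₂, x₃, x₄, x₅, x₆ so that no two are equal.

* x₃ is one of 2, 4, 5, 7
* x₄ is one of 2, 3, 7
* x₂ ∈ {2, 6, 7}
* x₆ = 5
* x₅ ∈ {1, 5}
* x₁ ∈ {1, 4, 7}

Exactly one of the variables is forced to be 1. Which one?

x₆ must be 5 (only option left). Strike 5 from x₃, x₅.
So 1 goes to x₅.

x₅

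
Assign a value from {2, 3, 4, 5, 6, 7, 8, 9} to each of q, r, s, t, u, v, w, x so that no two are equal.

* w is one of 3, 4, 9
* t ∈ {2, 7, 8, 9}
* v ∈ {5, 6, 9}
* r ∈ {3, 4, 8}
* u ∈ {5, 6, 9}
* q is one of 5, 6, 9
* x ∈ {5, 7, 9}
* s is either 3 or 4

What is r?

The 8 variables together cover exactly {2, 3, 4, 5, 6, 7, 8, 9} — 8 values for 8 variables — and 2 appears only in t's list, so t = 2.
Among the 7 still-open variables, 7 fits only x (and all 7 values in {3, 4, 5, 6, 7, 8, 9} must be used), so x = 7.
The 6 still-open variables together cover exactly {3, 4, 5, 6, 8, 9} — 6 values for 6 variables — and 8 appears only in r's list, so r = 8.

8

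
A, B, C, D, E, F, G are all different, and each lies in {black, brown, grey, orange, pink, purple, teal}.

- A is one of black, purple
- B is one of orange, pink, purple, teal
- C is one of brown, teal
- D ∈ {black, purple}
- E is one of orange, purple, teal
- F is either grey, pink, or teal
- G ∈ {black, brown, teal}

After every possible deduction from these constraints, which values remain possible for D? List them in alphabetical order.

black, purple

The 7 variables draw from only 7 values {black, brown, grey, orange, pink, purple, teal}, so each is used; only F can be grey, hence F = grey.
Among the 6 still-open variables, pink fits only B (and all 6 values in {black, brown, orange, pink, purple, teal} must be used), so B = pink.
The 5 still-open variables together cover exactly {black, brown, orange, purple, teal} — 5 values for 5 variables — and orange appears only in E's list, so E = orange.
The 2 variables A and D are confined to {black, purple}, which locks those values in; drop them from G.
No further eliminations apply; D can still be any of black, purple.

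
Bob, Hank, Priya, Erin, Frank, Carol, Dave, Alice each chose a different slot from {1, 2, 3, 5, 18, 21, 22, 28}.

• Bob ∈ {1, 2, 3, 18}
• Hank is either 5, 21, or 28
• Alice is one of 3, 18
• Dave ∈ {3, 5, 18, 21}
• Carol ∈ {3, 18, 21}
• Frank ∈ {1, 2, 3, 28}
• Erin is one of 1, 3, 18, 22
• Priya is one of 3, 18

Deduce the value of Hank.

The 8 variables draw from only 8 values {1, 2, 3, 5, 18, 21, 22, 28}, so each is used; only Erin can be 22, hence Erin = 22.
Priya and Alice share exactly the 2 values {3, 18}; by pigeonhole those values go to them, so strike 3, 18 from Bob, Frank, Carol, Dave.
That leaves Carol = 21. So Hank, Dave can't be 21.
Dave's domain is down to {5}, so Dave = 5. Remove 5 from Hank.
So Hank = 28.

28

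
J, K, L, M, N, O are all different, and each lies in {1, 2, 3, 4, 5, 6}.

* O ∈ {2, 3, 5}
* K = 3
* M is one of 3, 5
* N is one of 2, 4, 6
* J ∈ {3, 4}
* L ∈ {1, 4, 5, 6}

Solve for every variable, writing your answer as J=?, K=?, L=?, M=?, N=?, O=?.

K's domain is down to {3}, so K = 3. Remove 3 from J, M, O.
M must be 5 (only option left). Remove 5 from L, O.
O's domain is down to {2}, so O = 2. Remove 2 from N.
J's domain is down to {4}, so J = 4. So L, N can't be 4.
N has just one choice, so N = 6. Eliminate 6 elsewhere: L.
That leaves L = 1.

J=4, K=3, L=1, M=5, N=6, O=2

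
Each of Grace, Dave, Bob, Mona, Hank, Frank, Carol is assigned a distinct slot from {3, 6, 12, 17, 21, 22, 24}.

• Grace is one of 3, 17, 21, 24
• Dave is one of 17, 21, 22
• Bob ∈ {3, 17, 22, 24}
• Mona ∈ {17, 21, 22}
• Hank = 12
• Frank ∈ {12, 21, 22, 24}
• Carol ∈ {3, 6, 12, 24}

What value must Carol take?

Hank has just one choice, so Hank = 12. Remove 12 from Frank, Carol.
Among the 6 still-open variables, 6 fits only Carol (and all 6 values in {3, 6, 17, 21, 22, 24} must be used), so Carol = 6.

6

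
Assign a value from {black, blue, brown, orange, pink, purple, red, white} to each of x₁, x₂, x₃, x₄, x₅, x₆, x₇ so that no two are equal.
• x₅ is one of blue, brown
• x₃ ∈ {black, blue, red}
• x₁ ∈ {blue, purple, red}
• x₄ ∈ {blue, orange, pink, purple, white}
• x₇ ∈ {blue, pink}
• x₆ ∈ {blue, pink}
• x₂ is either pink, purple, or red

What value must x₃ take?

black

x₆ and x₇ share exactly the 2 values {blue, pink}; by pigeonhole those values go to them, so strike blue, pink from x₁, x₂, x₃, x₄, x₅.
x₅ has just one choice, so x₅ = brown.
x₁ and x₂ share exactly the 2 values {purple, red}; by pigeonhole those values go to them, so strike purple, red from x₃, x₄.
So x₃ = black.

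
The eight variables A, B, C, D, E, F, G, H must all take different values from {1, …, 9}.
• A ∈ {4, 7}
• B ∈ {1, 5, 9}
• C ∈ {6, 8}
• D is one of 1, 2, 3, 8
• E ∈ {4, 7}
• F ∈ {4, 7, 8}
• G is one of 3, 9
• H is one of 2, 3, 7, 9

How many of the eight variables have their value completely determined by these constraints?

2

A and E share exactly the 2 values {4, 7}; by pigeonhole those values go to them, so strike 4, 7 from F, H.
F has just one choice, so F = 8. Strike 8 from C, D.
C must be 6 (only option left).
Determined: C=6, F=8. The other variables each still have more than one consistent value. That makes 2.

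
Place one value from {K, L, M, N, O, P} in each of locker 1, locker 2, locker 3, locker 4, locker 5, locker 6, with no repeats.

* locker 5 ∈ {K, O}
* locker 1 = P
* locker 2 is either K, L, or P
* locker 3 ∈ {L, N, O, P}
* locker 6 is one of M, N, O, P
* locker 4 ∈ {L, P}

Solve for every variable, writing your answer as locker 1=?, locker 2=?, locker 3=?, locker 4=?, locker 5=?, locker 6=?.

locker 1=P, locker 2=K, locker 3=N, locker 4=L, locker 5=O, locker 6=M

locker 1 must be P (only option left). Eliminate P elsewhere: locker 2, locker 3, locker 4, locker 6.
locker 4 must be L (only option left). Eliminate L elsewhere: locker 2, locker 3.
That leaves locker 2 = K. Remove K from locker 5.
locker 5's domain is down to {O}, so locker 5 = O. Eliminate O elsewhere: locker 3, locker 6.
locker 3's domain is down to {N}, so locker 3 = N. So locker 6 can't be N.
That leaves locker 6 = M.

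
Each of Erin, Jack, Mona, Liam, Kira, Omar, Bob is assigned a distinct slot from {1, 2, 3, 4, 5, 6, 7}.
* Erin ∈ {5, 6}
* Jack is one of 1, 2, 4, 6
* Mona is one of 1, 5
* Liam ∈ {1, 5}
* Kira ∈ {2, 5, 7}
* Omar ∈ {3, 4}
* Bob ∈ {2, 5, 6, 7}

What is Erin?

6

Among the 7 variables, 3 fits only Omar (and all 7 values in {1, 2, 3, 4, 5, 6, 7} must be used), so Omar = 3.
The 6 still-open variables together cover exactly {1, 2, 4, 5, 6, 7} — 6 values for 6 variables — and 4 appears only in Jack's list, so Jack = 4.
Mona and Liam share exactly the 2 values {1, 5}; by pigeonhole those values go to them, so strike 1, 5 from Erin, Kira, Bob.
So Erin = 6.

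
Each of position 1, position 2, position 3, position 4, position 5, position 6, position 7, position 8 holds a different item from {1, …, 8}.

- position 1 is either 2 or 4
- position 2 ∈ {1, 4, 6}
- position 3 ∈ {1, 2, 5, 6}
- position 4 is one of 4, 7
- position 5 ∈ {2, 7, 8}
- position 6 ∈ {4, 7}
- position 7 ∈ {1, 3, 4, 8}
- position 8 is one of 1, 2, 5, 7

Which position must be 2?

position 1

Among the 8 variables, 3 fits only position 7 (and all 8 values in {1, 2, 3, 4, 5, 6, 7, 8} must be used), so position 7 = 3.
Among the 7 still-open variables, 8 fits only position 5 (and all 7 values in {1, 2, 4, 5, 6, 7, 8} must be used), so position 5 = 8.
position 4 and position 6 between them cover only {4, 7} — a naked pair. Remove those values from position 1, position 2, position 8.
So 2 goes to position 1.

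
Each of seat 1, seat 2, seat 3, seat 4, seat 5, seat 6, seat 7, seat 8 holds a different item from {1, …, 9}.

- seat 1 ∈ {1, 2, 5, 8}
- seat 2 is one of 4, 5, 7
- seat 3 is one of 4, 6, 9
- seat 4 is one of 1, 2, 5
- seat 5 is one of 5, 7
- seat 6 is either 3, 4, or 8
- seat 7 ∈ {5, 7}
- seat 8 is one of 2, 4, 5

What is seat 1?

8

seat 5 and seat 7 share exactly the 2 values {5, 7}; by pigeonhole those values go to them, so strike 5, 7 from seat 1, seat 2, seat 4, seat 8.
seat 2 must be 4 (only option left). So seat 3, seat 6, seat 8 can't be 4.
seat 8 has just one choice, so seat 8 = 2. Strike 2 from seat 1, seat 4.
seat 4's domain is down to {1}, so seat 4 = 1. So seat 1 can't be 1.
So seat 1 = 8.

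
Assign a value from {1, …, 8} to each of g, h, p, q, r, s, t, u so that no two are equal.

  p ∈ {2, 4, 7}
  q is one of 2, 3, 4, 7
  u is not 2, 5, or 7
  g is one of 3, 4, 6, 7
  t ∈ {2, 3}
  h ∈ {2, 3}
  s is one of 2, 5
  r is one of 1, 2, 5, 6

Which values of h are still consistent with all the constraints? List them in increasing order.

The 8 variables together cover exactly {1, 2, 3, 4, 5, 6, 7, 8} — 8 values for 8 variables — and 8 appears only in u's list, so u = 8.
Among the 7 still-open variables, 1 fits only r (and all 7 values in {1, 2, 3, 4, 5, 6, 7} must be used), so r = 1.
The 6 still-open variables together cover exactly {2, 3, 4, 5, 6, 7} — 6 values for 6 variables — and 5 appears only in s's list, so s = 5.
The 5 still-open variables together cover exactly {2, 3, 4, 6, 7} — 5 values for 5 variables — and 6 appears only in g's list, so g = 6.
h and t between them cover only {2, 3} — a naked pair. Remove those values from p, q.
No further eliminations apply; h can still be any of 2, 3.

2, 3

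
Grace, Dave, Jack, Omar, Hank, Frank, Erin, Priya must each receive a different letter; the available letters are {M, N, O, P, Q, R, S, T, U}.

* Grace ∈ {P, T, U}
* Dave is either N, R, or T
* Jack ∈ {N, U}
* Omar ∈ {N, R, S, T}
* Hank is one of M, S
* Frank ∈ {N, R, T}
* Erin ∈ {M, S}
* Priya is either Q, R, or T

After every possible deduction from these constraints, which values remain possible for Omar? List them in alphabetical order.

N, R, T

Among the 8 variables, P fits only Grace (and all 8 values in {M, N, P, Q, R, S, T, U} must be used), so Grace = P.
The 7 still-open variables together cover exactly {M, N, Q, R, S, T, U} — 7 values for 7 variables — and Q appears only in Priya's list, so Priya = Q.
The 6 still-open variables draw from only 6 values {M, N, R, S, T, U}, so each is used; only Jack can be U, hence Jack = U.
The 2 variables Hank and Erin are confined to {M, S}, which locks those values in; drop them from Omar.
No further eliminations apply; Omar can still be any of N, R, T.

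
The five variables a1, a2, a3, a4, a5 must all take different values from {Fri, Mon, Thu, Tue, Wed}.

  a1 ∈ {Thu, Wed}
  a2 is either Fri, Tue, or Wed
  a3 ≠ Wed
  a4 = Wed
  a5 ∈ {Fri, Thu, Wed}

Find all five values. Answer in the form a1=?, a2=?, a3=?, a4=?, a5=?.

a1=Thu, a2=Tue, a3=Mon, a4=Wed, a5=Fri

a4's domain is down to {Wed}, so a4 = Wed. Remove Wed from a1, a2, a5.
a1 has just one choice, so a1 = Thu. So a3, a5 can't be Thu.
a5 must be Fri (only option left). Remove Fri from a2, a3.
a2 has just one choice, so a2 = Tue. Eliminate Tue elsewhere: a3.
a3 must be Mon (only option left).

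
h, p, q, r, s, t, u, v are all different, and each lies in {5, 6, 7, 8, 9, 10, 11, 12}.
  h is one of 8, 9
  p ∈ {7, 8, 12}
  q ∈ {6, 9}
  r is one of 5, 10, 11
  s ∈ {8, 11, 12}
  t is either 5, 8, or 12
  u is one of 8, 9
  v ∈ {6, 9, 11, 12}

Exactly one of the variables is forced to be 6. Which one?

The 8 variables draw from only 8 values {5, 6, 7, 8, 9, 10, 11, 12}, so each is used; only p can be 7, hence p = 7.
The 7 still-open variables together cover exactly {5, 6, 8, 9, 10, 11, 12} — 7 values for 7 variables — and 10 appears only in r's list, so r = 10.
The 6 still-open variables together cover exactly {5, 6, 8, 9, 11, 12} — 6 values for 6 variables — and 5 appears only in t's list, so t = 5.
h and u share exactly the 2 values {8, 9}; by pigeonhole those values go to them, so strike 8, 9 from q, s, v.
So 6 goes to q.

q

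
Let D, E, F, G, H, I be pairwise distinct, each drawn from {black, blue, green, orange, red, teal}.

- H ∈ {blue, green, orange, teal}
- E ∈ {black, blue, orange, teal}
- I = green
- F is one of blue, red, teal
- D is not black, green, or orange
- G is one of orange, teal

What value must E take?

I must be green (only option left). Remove green from H.
Among the 5 still-open variables, black fits only E (and all 5 values in {black, blue, orange, red, teal} must be used), so E = black.

black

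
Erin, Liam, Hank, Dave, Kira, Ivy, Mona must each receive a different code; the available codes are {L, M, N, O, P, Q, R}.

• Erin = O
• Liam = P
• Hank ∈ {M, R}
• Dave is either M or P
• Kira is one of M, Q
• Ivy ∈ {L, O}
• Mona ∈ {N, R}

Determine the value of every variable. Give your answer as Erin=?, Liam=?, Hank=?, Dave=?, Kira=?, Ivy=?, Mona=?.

Erin has just one choice, so Erin = O. Strike O from Ivy.
Liam's domain is down to {P}, so Liam = P. Remove P from Dave.
Dave has just one choice, so Dave = M. Strike M from Hank, Kira.
That leaves Kira = Q.
Ivy has just one choice, so Ivy = L.
Hank's domain is down to {R}, so Hank = R. So Mona can't be R.
Mona must be N (only option left).

Erin=O, Liam=P, Hank=R, Dave=M, Kira=Q, Ivy=L, Mona=N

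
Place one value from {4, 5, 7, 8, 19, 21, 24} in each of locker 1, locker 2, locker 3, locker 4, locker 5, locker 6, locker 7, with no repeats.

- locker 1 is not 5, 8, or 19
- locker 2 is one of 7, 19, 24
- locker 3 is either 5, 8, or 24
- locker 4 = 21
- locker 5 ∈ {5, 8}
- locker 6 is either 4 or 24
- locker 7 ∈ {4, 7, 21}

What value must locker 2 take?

19

locker 4 must be 21 (only option left). Strike 21 from locker 1, locker 7.
The 6 still-open variables together cover exactly {4, 5, 7, 8, 19, 24} — 6 values for 6 variables — and 19 appears only in locker 2's list, so locker 2 = 19.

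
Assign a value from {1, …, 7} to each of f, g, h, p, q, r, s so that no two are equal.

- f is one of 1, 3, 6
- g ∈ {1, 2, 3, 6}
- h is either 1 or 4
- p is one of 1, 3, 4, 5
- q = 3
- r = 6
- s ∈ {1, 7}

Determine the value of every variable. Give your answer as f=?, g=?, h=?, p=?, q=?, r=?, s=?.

q's domain is down to {3}, so q = 3. Eliminate 3 elsewhere: f, g, p.
That leaves r = 6. Strike 6 from f, g.
That leaves f = 1. Eliminate 1 elsewhere: g, h, p, s.
g has just one choice, so g = 2.
h has just one choice, so h = 4. Remove 4 from p.
That leaves p = 5.
s has just one choice, so s = 7.

f=1, g=2, h=4, p=5, q=3, r=6, s=7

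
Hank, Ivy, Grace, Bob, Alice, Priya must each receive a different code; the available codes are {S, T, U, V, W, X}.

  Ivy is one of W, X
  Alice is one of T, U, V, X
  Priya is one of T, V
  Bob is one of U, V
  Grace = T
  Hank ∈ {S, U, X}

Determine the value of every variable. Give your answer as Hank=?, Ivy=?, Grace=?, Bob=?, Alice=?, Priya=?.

Hank=S, Ivy=W, Grace=T, Bob=U, Alice=X, Priya=V

Grace has just one choice, so Grace = T. Remove T from Alice, Priya.
Priya has just one choice, so Priya = V. Strike V from Bob, Alice.
Bob's domain is down to {U}, so Bob = U. So Hank, Alice can't be U.
Alice's domain is down to {X}, so Alice = X. Remove X from Hank, Ivy.
Hank's domain is down to {S}, so Hank = S.
Ivy must be W (only option left).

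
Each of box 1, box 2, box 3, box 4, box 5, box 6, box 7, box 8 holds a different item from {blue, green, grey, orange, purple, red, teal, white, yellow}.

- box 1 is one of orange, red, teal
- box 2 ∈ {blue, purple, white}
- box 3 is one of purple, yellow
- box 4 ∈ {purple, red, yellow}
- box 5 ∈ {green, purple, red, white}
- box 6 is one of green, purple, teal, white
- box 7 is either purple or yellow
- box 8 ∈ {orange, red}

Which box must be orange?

box 8

Among the 8 variables, blue fits only box 2 (and all 8 values in {blue, green, orange, purple, red, teal, white, yellow} must be used), so box 2 = blue.
box 3 and box 7 share exactly the 2 values {purple, yellow}; by pigeonhole those values go to them, so strike purple, yellow from box 4, box 5, box 6.
box 4 has just one choice, so box 4 = red. Strike red from box 1, box 5, box 8.
So orange goes to box 8.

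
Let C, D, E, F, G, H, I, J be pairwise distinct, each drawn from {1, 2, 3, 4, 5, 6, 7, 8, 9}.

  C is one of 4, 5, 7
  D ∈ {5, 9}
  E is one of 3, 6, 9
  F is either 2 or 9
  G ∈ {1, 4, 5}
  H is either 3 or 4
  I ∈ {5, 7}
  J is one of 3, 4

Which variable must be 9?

D

The 8 variables draw from only 8 values {1, 2, 3, 4, 5, 6, 7, 9}, so each is used; only G can be 1, hence G = 1.
The 7 still-open variables together cover exactly {2, 3, 4, 5, 6, 7, 9} — 7 values for 7 variables — and 2 appears only in F's list, so F = 2.
The 6 still-open variables together cover exactly {3, 4, 5, 6, 7, 9} — 6 values for 6 variables — and 6 appears only in E's list, so E = 6.
The 5 still-open variables draw from only 5 values {3, 4, 5, 7, 9}, so each is used; only D can be 9, hence D = 9.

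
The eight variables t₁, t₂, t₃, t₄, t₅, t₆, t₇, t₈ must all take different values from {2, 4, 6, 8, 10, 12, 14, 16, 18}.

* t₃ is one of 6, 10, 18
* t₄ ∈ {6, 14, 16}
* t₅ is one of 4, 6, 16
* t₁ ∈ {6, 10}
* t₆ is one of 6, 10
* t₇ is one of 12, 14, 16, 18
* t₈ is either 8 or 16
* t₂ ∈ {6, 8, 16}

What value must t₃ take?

18

The 8 variables draw from only 8 values {4, 6, 8, 10, 12, 14, 16, 18}, so each is used; only t₅ can be 4, hence t₅ = 4.
Among the 7 still-open variables, 12 fits only t₇ (and all 7 values in {6, 8, 10, 12, 14, 16, 18} must be used), so t₇ = 12.
The 6 still-open variables draw from only 6 values {6, 8, 10, 14, 16, 18}, so each is used; only t₄ can be 14, hence t₄ = 14.
Among the 5 still-open variables, 18 fits only t₃ (and all 5 values in {6, 8, 10, 16, 18} must be used), so t₃ = 18.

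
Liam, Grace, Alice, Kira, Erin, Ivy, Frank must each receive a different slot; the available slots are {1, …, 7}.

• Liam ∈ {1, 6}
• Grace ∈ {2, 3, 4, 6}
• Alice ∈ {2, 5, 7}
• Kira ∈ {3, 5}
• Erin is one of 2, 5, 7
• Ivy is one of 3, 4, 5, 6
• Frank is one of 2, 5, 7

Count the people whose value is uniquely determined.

Among the 7 variables, 1 fits only Liam (and all 7 values in {1, 2, 3, 4, 5, 6, 7} must be used), so Liam = 1.
The 3 variables Alice, Erin, Frank are confined to {2, 5, 7}, which locks those values in; drop them from Grace, Kira, Ivy.
Kira has just one choice, so Kira = 3. So Grace, Ivy can't be 3.
Determined: Liam=1, Kira=3. The other people each still have more than one consistent value. That makes 2.

2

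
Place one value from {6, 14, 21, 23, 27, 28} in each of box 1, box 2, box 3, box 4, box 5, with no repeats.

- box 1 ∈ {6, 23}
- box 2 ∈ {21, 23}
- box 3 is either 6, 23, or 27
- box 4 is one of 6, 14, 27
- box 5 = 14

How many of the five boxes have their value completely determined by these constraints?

box 5 must be 14 (only option left). Eliminate 14 elsewhere: box 4.
The 4 still-open variables draw from only 4 values {6, 21, 23, 27}, so each is used; only box 2 can be 21, hence box 2 = 21.
Determined: box 2=21, box 5=14. The other boxes each still have more than one consistent value. That makes 2.

2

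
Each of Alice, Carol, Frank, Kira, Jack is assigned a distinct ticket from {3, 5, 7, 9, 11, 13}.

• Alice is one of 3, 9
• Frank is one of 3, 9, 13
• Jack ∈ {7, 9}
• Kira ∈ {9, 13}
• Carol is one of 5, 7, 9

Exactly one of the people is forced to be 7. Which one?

Jack

The 5 variables draw from only 5 values {3, 5, 7, 9, 13}, so each is used; only Carol can be 5, hence Carol = 5.
The 4 still-open variables draw from only 4 values {3, 7, 9, 13}, so each is used; only Jack can be 7, hence Jack = 7.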